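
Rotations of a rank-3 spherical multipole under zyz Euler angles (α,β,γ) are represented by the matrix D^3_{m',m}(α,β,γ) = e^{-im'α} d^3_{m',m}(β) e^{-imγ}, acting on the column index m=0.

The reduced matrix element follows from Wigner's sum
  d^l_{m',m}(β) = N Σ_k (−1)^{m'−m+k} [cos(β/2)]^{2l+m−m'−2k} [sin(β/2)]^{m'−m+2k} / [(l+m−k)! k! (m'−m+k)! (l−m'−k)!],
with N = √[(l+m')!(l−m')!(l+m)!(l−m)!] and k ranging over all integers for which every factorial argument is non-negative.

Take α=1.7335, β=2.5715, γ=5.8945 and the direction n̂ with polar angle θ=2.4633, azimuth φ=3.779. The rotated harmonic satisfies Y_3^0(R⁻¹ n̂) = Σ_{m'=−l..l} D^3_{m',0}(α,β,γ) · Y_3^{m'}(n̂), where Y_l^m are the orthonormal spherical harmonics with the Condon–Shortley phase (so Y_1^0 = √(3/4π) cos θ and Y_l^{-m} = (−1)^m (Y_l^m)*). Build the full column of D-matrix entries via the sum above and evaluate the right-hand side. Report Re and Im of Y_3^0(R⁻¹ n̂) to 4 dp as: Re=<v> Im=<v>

Need the full column D^3_{m',0} for m'=−3..3 at α=1.7335, β=2.5715, γ=5.8945.
cos(β/2)=0.281202, sin(β/2)=0.959649
d^3_{-3,0}: single k=3 term ⇒ +0.087883;  D = +0.041214-0.077620i
d^3_{-2,0}: k∈[2..3] ⇒ +0.031540 -0.367321 = -0.335782;  D = +0.318160+0.107348i
d^3_{-1,0}: k∈[1..3] ⇒ +0.005845 -0.204222 +0.792812 = +0.594435;  D = -0.096291+0.586584i
d^3_{0,0}: k∈[0..3] ⇒ +0.000494 -0.051825 +0.603571 -0.781040 = -0.228800;  D = -0.228800+0.000000i
d^3_{1,0}: k∈[0..2] ⇒ -0.005845 +0.204222 -0.792812 = -0.594435;  D = +0.096291+0.586584i
d^3_{2,0}: k∈[0..1] ⇒ +0.031540 -0.367321 = -0.335782;  D = +0.318160-0.107348i
d^3_{3,0}: single k=0 term ⇒ -0.087883;  D = -0.041214-0.077620i
Y_3^{m'}(θ=2.4633,φ=3.779) and Σ D·Y over m':
  (+0.0412-0.0776i)·(+0.0345+0.0971i)  (+0.3182+0.1073i)·(-0.0914+0.2997i)  (-0.0963+0.5866i)·(-0.3311+0.2452i)  (-0.2288+0.0000i)·(-0.0091+0.0000i)  (+0.0963+0.5866i)·(+0.3311+0.2452i)  (+0.3182-0.1073i)·(-0.0914-0.2997i)  (-0.0412-0.0776i)·(-0.0345+0.0971i)
Y_3^0(R⁻¹ n̂) = -0.326328-0.000000i

Re=-0.3263 Im=0.0000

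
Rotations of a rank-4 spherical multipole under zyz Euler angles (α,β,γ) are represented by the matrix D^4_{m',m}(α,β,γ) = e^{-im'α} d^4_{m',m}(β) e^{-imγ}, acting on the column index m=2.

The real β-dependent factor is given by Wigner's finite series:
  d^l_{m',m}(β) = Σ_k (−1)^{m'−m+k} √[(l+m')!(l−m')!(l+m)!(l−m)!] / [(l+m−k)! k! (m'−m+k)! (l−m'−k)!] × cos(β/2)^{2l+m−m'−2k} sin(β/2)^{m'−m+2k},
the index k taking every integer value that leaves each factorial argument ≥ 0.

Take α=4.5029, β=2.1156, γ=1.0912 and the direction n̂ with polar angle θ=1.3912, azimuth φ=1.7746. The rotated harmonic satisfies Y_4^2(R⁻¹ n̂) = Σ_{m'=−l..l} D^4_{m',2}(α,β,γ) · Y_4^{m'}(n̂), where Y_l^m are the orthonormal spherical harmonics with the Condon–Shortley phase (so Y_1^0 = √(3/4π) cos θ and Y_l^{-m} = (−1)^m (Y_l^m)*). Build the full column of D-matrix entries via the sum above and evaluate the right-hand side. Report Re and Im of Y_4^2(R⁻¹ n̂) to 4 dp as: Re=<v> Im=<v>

Re=-0.2402 Im=0.2674

Need the full column D^4_{m',2} for m'=−4..4 at α=4.5029, β=2.1156, γ=1.0912.
cos(β/2)=0.490790, sin(β/2)=0.871278
d^4_{-4,2}: single k=6 term ⇒ +0.557584;  D = -0.553492-0.067434i
d^4_{-3,2}: k∈[5..6] ⇒ +0.666279 -0.699933 = -0.033654;  D = -0.010929+0.031830i
d^4_{-2,2}: k∈[4..6] ⇒ +0.501535 -1.264483 +0.332088 = -0.430860;  D = -0.369504-0.221600i
d^4_{-1,2}: k∈[3..5] ⇒ +0.266357 -1.259149 +0.793650 = -0.199142;  D = +0.135700-0.145750i
d^4_{0,2}: k∈[2..4] ⇒ +0.100649 -0.845863 +0.999661 = +0.254448;  D = -0.146099-0.208323i
d^4_{1,2}: k∈[1..3] ⇒ +0.025355 -0.399535 +0.839432 = +0.465252;  D = +0.428141-0.182083i
d^4_{2,2}: k∈[0..2] ⇒ +0.003366 -0.127312 +0.501535 = +0.377589;  D = +0.072284+0.370606i
d^4_{3,2}: k∈[0..1] ⇒ -0.022361 +0.211414 = +0.189053;  D = -0.189026-0.003188i
d^4_{4,2}: single k=0 term ⇒ +0.056139;  D = +0.012599-0.054707i
Y_4^{m'}(θ=1.3912,φ=1.7746) and Σ D·Y over m':
  (-0.5535-0.0674i)·(+0.2844-0.3019i)  (-0.0109+0.0318i)·(+0.1223+0.1744i)  (-0.3695-0.2216i)·(+0.2309-0.0997i)  (+0.1357-0.1458i)·(+0.0467+0.2261i)  (-0.1461-0.2083i)·(+0.2199+0.0000i)  (+0.4281-0.1821i)·(-0.0467+0.2261i)  (+0.0723+0.3706i)·(+0.2309+0.0997i)  (-0.1890-0.0032i)·(-0.1223+0.1744i)  (+0.0126-0.0547i)·(+0.2844+0.3019i)
Y_4^2(R⁻¹ n̂) = -0.240229+0.267398i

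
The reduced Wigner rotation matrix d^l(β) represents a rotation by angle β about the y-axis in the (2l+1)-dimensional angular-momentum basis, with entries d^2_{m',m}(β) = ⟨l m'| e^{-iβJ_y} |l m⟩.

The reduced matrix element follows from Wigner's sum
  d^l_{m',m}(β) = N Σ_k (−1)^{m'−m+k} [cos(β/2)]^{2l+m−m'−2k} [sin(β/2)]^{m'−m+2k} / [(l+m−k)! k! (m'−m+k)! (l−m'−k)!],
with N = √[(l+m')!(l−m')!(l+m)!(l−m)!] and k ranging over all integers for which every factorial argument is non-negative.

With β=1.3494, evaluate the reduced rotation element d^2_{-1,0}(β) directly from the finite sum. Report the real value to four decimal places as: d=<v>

d^2_{-1,0}(β=1.3494) via Wigner's sum:
Half-angle: c=0.780894, s=0.624663. N=√(1·6·2·2)=4.898979
k: max(0,(0)−(-1))=1 … min(2+(0),2−(-1))=2
  k=1: (−1)^0·4.8990/(2)·0.7809^3·0.6247^1 = +0.728615
  k=2: (−1)^1·4.8990/(2)·0.7809^1·0.6247^3 = -0.466236
d^2_{-1,0}(1.3494) = +0.728615 -0.466236 = +0.262380

d=0.2624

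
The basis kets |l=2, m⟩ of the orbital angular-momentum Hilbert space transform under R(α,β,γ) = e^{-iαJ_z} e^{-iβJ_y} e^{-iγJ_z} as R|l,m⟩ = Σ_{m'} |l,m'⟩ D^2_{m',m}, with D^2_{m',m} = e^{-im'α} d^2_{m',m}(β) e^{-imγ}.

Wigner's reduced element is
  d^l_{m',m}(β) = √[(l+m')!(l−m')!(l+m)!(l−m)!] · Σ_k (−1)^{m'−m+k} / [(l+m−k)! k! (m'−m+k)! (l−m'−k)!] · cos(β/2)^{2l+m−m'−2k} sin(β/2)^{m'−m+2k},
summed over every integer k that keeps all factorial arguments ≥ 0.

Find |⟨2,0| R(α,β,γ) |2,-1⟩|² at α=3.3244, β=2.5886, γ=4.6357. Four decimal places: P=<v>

First d^2_{0,-1}(β=2.5886), then the phase factors e^{-i(0)α} and e^{-i(-1)γ}:
Half-angle: c=0.272987, s=0.962018. N=√(2·2·1·6)=4.898979
Admissible k: 0..1 (factorial args all ≥0)
  k=0: (−1)^1·4.8990/(2)·0.2730^3·0.9620^1 = -0.047938
  k=1: (−1)^2·4.8990/(2)·0.2730^1·0.9620^3 = +0.595342
d^2_{0,-1}(2.5886) = -0.047938 +0.595342 = +0.547404
|D^2_{0,-1}|² = |d^2_{0,-1}(β)|² = (+0.547404)² = 0.299651 (the z-rotation phases have unit modulus)

P=0.2997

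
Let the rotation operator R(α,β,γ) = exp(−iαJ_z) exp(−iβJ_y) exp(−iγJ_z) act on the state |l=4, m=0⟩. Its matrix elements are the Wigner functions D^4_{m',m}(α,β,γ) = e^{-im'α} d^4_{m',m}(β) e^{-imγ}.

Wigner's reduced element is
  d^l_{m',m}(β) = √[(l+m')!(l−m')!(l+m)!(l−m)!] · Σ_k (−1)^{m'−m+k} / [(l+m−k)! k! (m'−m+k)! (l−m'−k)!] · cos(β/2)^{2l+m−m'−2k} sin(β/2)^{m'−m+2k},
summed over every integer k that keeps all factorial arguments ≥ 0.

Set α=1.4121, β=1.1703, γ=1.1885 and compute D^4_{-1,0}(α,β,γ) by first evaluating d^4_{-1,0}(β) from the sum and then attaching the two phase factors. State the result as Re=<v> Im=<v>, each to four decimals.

Re=-0.0614 Im=-0.3837

D^4_{-1,0}(1.4121,1.1703,1.1885) = e^{-i·-1·1.4121}·d^4_{-1,0}(1.1703)·e^{-i·0·1.1885}. Compute d first:
With c≡cos(β/2)=0.833629 and s≡sin(β/2)=0.552324, N=[6·120·24·24]^{1/2}=643.987578
k: max(0,(0)−(-1))=1 … min(4+(0),4−(-1))=4
  k=1: (−1)^0·643.9876/(144)·0.8336^7·0.5523^1 = +0.691067
  k=2: (−1)^1·643.9876/(24)·0.8336^5·0.5523^3 = -1.820177
  k=3: (−1)^2·643.9876/(24)·0.8336^3·0.5523^5 = +0.799018
  k=4: (−1)^3·643.9876/(144)·0.8336^1·0.5523^7 = -0.058459
d^4_{-1,0}(1.1703) = +0.691067 -1.820177 +0.799018 -0.058459 = -0.388552
Phases: e^{-i·(-1)·1.4121}=+0.158031+0.987434i, e^{-i·(0)·1.1885}=+1.000000+0.000000i ⇒ D=-0.061403-0.383669i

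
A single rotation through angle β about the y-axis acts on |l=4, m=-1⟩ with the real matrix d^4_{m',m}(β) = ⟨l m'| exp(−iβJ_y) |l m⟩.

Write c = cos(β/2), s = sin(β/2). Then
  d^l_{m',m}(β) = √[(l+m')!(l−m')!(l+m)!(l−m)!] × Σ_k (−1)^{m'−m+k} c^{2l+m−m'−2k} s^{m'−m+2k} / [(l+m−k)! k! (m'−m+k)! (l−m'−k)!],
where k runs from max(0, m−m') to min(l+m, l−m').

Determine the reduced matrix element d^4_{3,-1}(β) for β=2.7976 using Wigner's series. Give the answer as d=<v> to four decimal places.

d=-0.2020

d^4_{3,-1}(β=2.7976) via Wigner's sum:
Half-angle: c=0.171150, s=0.985245. N=√(5040·1·6·120)=1904.940944
k: max(0,(-1)−(3))=0 … min(4+(-1),4−(3))=1
  k=0: (−1)^4·1904.9409/(144)·0.1711^4·0.9852^4 = +0.010695
  k=1: (−1)^5·1904.9409/(240)·0.1711^2·0.9852^6 = -0.212661
d^4_{3,-1}(2.7976) = +0.010695 -0.212661 = -0.201965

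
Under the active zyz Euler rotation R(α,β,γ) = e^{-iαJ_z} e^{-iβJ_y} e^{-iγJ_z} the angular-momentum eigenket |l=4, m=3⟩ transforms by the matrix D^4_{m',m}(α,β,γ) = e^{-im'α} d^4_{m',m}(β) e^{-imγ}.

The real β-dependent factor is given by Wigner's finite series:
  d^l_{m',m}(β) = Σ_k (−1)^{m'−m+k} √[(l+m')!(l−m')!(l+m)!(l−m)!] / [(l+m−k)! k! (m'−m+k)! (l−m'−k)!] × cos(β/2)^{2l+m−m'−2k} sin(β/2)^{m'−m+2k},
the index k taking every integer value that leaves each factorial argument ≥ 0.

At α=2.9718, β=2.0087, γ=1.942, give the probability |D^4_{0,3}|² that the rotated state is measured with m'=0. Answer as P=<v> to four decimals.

P=0.2170

Split into d^4_{0,3}(β=2.0087) × two z-phases.
With c≡cos(β/2)=0.536637 and s≡sin(β/2)=0.843813, N=[24·24·5040·1]^{1/2}=1703.830978
The bounds max(0,m−m')=3 and min(l+m,l−m')=4 give 2 terms
  k=3: (−1)^0·1703.8310/(144)·0.5366^5·0.8438^3 = +0.316377
  k=4: (−1)^1·1703.8310/(144)·0.5366^3·0.8438^5 = -0.782235
d^4_{0,3}(2.0087) = +0.316377 -0.782235 = -0.465858
|D^4_{0,3}|² = |d^4_{0,3}(β)|² = (-0.465858)² = 0.217023 (the z-rotation phases have unit modulus)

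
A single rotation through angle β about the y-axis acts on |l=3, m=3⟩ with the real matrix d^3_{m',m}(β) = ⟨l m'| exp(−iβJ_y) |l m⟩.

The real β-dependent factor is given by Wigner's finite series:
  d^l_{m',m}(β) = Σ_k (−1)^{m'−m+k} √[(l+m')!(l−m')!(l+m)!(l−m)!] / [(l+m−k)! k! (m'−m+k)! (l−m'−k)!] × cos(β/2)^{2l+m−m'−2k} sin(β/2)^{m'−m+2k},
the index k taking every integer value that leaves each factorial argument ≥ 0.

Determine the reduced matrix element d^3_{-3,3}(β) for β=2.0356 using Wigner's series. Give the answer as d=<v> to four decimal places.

d=0.3797

d^3_{-3,3}(β=2.0356) via Wigner's sum:
With c≡cos(β/2)=0.525239 and s≡sin(β/2)=0.850955, N=[1·720·720·1]^{1/2}=720.000000
k: max(0,(3)−(-3))=6 … min(3+(3),3−(-3))=6
  k=6: (−1)^0·720.0000/(720)·0.5252^0·0.8510^6 = +0.379698
d^3_{-3,3}(2.0356) = +0.379698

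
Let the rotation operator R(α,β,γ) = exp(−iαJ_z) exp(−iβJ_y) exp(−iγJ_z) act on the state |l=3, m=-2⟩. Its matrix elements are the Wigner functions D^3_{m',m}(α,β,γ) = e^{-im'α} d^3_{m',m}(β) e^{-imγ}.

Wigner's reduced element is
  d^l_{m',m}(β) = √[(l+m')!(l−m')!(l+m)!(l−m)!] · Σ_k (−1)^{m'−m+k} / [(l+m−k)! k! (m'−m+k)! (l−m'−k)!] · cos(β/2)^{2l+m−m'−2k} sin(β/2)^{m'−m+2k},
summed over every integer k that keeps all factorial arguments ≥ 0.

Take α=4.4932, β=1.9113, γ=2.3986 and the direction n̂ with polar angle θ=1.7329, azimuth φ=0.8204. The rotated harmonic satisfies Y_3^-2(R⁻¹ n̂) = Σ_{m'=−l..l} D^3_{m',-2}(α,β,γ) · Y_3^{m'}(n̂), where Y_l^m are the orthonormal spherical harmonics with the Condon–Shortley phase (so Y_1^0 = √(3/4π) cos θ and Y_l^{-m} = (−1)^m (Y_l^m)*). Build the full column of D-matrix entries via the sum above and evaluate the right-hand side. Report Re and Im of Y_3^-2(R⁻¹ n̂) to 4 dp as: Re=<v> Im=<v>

Re=0.3362 Im=-0.0171

Need the full column D^3_{m',-2} for m'=−3..3 at α=4.4932, β=1.9113, γ=2.3986.
cos(β/2)=0.577078, sin(β/2)=0.816689
d^3_{-3,-2}: single k=1 term ⇒ +0.128028;  D = +0.107596-0.069385i
d^3_{-2,-2}: k∈[0..1] ⇒ +0.036932 -0.369847 = -0.332914;  D = -0.115270-0.312321i
d^3_{-1,-2}: k∈[0..1] ⇒ -0.165283 +0.662070 = +0.496786;  D = -0.492308+0.066556i
d^3_{0,-2}: k∈[0..1] ⇒ +0.405147 -0.811440 = -0.406294;  D = -0.034417+0.404833i
d^3_{1,-2}: k∈[0..1] ⇒ -0.662070 +0.663007 = +0.000937;  D = +0.000894+0.000281i
d^3_{2,-2}: k∈[0..1] ⇒ +0.740740 -0.296716 = +0.444025;  D = -0.221855+0.384628i
d^3_{3,-2}: single k=0 term ⇒ -0.513563;  D = +0.378426+0.347190i
Y_3^{m'}(θ=1.7329,φ=0.8204) and Σ D·Y over m':
  (+0.1076-0.0694i)·(-0.3117-0.2523i)  (-0.1153-0.3123i)·(+0.0112+0.1603i)  (-0.4923+0.0666i)·(-0.1892+0.2029i)  (-0.0344+0.4048i)·(+0.1728+0.0000i)  (+0.0009+0.0003i)·(+0.1892+0.2029i)  (-0.2219+0.3846i)·(+0.0112-0.1603i)  (+0.3784+0.3472i)·(+0.3117-0.2523i)
Y_3^-2(R⁻¹ n̂) = +0.336201-0.017137i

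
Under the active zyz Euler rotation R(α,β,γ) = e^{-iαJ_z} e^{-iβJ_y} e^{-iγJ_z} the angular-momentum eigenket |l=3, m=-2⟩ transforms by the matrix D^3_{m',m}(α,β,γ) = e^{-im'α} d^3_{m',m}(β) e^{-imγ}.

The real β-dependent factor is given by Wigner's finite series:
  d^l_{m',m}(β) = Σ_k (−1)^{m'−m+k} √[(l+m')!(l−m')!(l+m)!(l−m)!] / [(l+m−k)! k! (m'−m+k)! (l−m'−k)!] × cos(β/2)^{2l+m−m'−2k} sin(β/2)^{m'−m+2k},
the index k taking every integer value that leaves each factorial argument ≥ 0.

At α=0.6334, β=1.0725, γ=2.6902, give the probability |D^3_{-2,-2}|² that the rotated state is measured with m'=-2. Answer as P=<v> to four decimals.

P=0.0956

First d^3_{-2,-2}(β=1.0725), then the phase factors e^{-i(-2)α} and e^{-i(-2)γ}:
c=cos(1.0725/2)=0.859631, s=sin(1.0725/2)=0.510916; N=√[1·120·1·120]=120.000000
k: max(0,(-2)−(-2))=0 … min(3+(-2),3−(-2))=1
  k=0: (−1)^0·120.0000/(120)·0.8596^6·0.5109^0 = +0.403526
  k=1: (−1)^1·120.0000/(24)·0.8596^4·0.5109^2 = -0.712716
d^3_{-2,-2}(1.0725) = +0.403526 -0.712716 = -0.309190
|D^3_{-2,-2}|² = |d^3_{-2,-2}(β)|² = (-0.309190)² = 0.095599 (the z-rotation phases have unit modulus)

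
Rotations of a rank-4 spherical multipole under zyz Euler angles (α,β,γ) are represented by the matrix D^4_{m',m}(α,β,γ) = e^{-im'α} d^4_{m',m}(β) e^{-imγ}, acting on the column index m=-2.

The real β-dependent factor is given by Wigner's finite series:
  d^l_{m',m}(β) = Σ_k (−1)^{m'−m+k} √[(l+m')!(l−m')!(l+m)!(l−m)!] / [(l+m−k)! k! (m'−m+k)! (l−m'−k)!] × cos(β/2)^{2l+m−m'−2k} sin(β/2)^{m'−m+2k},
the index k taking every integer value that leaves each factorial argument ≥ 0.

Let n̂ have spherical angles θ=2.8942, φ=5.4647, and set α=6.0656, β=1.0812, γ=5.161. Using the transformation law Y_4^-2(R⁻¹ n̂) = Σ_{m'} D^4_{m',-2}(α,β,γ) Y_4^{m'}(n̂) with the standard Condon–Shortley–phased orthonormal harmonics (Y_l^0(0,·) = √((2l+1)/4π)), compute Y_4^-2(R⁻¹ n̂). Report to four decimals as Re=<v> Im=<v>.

Re=0.0533 Im=0.1317

Need the full column D^4_{m',-2} for m'=−4..4 at α=6.0656, β=1.0812, γ=5.161.
cos(β/2)=0.857400, sin(β/2)=0.514651
d^4_{-4,-2}: single k=2 term ⇒ +0.556807;  D = -0.556606-0.014966i
d^4_{-3,-2}: k∈[1..2] ⇒ +0.655935 -0.708990 = -0.053055;  D = +0.051477+0.012841i
d^4_{-2,-2}: k∈[0..2] ⇒ +0.292057 -1.262720 +0.568689 = -0.401974;  D = +0.359823+0.179194i
d^4_{-1,-2}: k∈[0..2] ⇒ -0.743761 +1.339865 -0.321831 = +0.274274;  D = -0.213330-0.172384i
d^4_{0,-2}: k∈[0..2] ⇒ +0.998268 -0.959122 +0.129587 = +0.168734;  D = -0.105253-0.131882i
d^4_{1,-2}: k∈[0..2] ⇒ -0.893243 +0.482746 -0.034786 = -0.445283;  D = +0.196081+0.399787i
d^4_{2,-2}: k∈[0..2] ⇒ +0.568689 -0.163917 +0.004922 = +0.409694;  D = -0.096750-0.398106i
d^4_{3,-2}: k∈[0..1] ⇒ -0.255445 +0.030679 = -0.224767;  D = +0.004679+0.224718i
d^4_{4,-2}: single k=0 term ⇒ +0.072280;  D = +0.014131-0.070886i
Y_4^{m'}(θ=2.8942,φ=5.4647) and Σ D·Y over m':
  (-0.5566-0.0150i)·(-0.0016-0.0002i)  (+0.0515+0.0128i)·(+0.0138-0.0113i)  (+0.3598+0.1792i)·(-0.0074+0.1117i)  (-0.2133-0.1724i)·(-0.2748-0.2936i)  (-0.1053-0.1319i)·(+0.6059+0.0000i)  (+0.1961+0.3998i)·(+0.2748-0.2936i)  (-0.0967-0.3981i)·(-0.0074-0.1117i)  (+0.0047+0.2247i)·(-0.0138-0.0113i)  (+0.0141-0.0709i)·(-0.0016+0.0002i)
Y_4^-2(R⁻¹ n̂) = +0.053268+0.131706i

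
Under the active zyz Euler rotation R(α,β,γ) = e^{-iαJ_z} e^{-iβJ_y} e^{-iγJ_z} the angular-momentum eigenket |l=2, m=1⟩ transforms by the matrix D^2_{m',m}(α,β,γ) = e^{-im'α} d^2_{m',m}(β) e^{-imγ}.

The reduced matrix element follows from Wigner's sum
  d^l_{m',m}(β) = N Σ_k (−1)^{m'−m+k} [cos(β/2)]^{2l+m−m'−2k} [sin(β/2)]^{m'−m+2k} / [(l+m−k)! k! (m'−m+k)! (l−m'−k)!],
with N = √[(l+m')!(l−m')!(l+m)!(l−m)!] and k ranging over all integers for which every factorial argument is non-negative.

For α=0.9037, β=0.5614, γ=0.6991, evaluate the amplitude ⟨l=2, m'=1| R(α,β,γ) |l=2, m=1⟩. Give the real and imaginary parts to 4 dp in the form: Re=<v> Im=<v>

First d^2_{1,1}(β=0.5614), then the phase factors e^{-i(1)α} and e^{-i(1)γ}:
Half-angle: c=0.960862, s=0.277028. N=√(6·1·6·1)=6.000000
Admissible k: 0..1 (factorial args all ≥0)
  k=0: (−1)^0·6.0000/(6)·0.9609^4·0.2770^0 = +0.852400
  k=1: (−1)^1·6.0000/(2)·0.9609^2·0.2770^2 = -0.212565
d^2_{1,1}(0.5614) = +0.852400 -0.212565 = +0.639836
Phases: e^{-i·(1)·0.9037}=+0.618707-0.785621i, e^{-i·(1)·0.6991}=+0.765422-0.643529i ⇒ D=-0.020474-0.639508i

Re=-0.0205 Im=-0.6395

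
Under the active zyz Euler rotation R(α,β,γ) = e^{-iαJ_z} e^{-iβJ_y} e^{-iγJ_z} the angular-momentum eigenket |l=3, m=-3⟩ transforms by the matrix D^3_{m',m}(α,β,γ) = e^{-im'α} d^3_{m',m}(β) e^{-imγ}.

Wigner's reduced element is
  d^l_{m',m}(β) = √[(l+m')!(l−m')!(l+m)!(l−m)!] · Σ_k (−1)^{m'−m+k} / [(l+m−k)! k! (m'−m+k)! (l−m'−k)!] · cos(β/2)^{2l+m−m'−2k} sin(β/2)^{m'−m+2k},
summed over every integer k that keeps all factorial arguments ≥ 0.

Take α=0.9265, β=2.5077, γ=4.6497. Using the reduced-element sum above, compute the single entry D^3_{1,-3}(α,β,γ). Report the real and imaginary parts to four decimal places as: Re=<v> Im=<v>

Re=0.2753 Im=0.1351

D^3_{1,-3}(0.9265,2.5077,4.6497) = e^{-i·1·0.9265}·d^3_{1,-3}(2.5077)·e^{-i·-3·4.6497}. Compute d first:
Half-angle: c=0.311666, s=0.950192. N=√(24·2·1·720)=185.903201
The bounds max(0,m−m')=0 and min(l+m,l−m')=0 give 1 term
  k=0: (−1)^4·185.9032/(48)·0.3117^2·0.9502^4 = +0.306669
d^3_{1,-3}(2.5077) = +0.306669
Phases: e^{-i·(1)·0.9265}=+0.600636-0.799523i, e^{-i·(-3)·4.6497}=+0.186960+0.982367i ⇒ D=+0.275303+0.135108i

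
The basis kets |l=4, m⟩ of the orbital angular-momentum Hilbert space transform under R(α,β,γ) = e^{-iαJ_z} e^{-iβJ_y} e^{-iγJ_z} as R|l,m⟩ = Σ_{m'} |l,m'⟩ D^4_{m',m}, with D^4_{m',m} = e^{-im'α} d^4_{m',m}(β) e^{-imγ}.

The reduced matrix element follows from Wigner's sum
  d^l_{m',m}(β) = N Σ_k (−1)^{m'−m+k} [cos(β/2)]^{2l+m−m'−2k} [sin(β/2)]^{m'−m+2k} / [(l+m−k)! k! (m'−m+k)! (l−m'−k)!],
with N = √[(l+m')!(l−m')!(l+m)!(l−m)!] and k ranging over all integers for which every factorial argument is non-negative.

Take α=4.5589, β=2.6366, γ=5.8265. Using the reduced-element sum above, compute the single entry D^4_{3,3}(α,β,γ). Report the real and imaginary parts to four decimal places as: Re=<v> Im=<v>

Re=-0.0015 Im=-0.0004

Split into d^4_{3,3}(β=2.6366) × two z-phases.
With c≡cos(β/2)=0.249822 and s≡sin(β/2)=0.968292, N=[5040·1·5040·1]^{1/2}=5040.000000
k∈{0,1} keeps every argument non-negative
  k=0: (−1)^0·5040.0000/(5040)·0.2498^8·0.9683^0 = +0.000015
  k=1: (−1)^1·5040.0000/(720)·0.2498^6·0.9683^2 = -0.001595
d^4_{3,3}(2.6366) = +0.000015 -0.001595 = -0.001580
D = (+0.444366-0.895845i)·(-0.001580)·(+0.199395+0.979919i) = -0.001527-0.000406i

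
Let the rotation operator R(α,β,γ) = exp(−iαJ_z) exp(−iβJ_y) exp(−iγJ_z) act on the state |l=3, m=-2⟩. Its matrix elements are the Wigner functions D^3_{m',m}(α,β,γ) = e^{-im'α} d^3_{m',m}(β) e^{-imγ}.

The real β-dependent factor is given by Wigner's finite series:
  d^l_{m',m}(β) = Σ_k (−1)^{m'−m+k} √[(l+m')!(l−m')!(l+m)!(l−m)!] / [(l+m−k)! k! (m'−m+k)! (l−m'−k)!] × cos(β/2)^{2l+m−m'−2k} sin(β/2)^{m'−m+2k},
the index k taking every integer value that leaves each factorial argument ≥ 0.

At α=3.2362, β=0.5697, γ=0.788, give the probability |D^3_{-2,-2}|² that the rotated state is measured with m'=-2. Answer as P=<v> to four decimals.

P=0.1992

Split into d^3_{-2,-2}(β=0.5697) × two z-phases.
Half-angle: c=0.959704, s=0.281013. N=√(1·120·1·120)=120.000000
k∈{0,1} keeps every argument non-negative
  k=0: (−1)^0·120.0000/(120)·0.9597^6·0.2810^0 = +0.781310
  k=1: (−1)^1·120.0000/(24)·0.9597^4·0.2810^2 = -0.334945
d^3_{-2,-2}(0.5697) = +0.781310 -0.334945 = +0.446365
|D^3_{-2,-2}|² = |d^3_{-2,-2}(β)|² = (+0.446365)² = 0.199242 (the z-rotation phases have unit modulus)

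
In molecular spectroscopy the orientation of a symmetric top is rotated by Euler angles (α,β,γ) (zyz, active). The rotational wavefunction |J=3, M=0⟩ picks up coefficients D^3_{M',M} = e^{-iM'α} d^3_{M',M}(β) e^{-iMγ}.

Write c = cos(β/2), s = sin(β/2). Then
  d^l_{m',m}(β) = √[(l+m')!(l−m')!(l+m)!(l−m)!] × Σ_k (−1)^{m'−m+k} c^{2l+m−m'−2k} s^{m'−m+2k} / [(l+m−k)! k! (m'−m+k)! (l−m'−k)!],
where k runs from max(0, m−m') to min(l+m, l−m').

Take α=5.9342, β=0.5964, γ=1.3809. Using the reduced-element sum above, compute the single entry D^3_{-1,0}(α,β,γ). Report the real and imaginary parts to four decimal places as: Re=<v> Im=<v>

Re=0.5537 Im=-0.2015

D^3_{-1,0}(5.9342,0.5964,1.3809) = e^{-i·-1·5.9342}·d^3_{-1,0}(0.5964)·e^{-i·0·1.3809}. Compute d first:
c=cos(0.5964/2)=0.955867, s=sin(0.5964/2)=0.293800; N=√[2·24·6·6]=41.569219
k: max(0,(0)−(-1))=1 … min(3+(0),3−(-1))=3
  k=1: (−1)^0·41.5692/(12)·0.9559^5·0.2938^1 = +0.812138
  k=2: (−1)^1·41.5692/(4)·0.9559^3·0.2938^3 = -0.230176
  k=3: (−1)^2·41.5692/(12)·0.9559^1·0.2938^5 = +0.007248
d^3_{-1,0}(0.5964) = +0.812138 -0.230176 +0.007248 = +0.589210
D = (+0.939720-0.341944i)·(+0.589210)·(+1.000000+0.000000i) = +0.553693-0.201477i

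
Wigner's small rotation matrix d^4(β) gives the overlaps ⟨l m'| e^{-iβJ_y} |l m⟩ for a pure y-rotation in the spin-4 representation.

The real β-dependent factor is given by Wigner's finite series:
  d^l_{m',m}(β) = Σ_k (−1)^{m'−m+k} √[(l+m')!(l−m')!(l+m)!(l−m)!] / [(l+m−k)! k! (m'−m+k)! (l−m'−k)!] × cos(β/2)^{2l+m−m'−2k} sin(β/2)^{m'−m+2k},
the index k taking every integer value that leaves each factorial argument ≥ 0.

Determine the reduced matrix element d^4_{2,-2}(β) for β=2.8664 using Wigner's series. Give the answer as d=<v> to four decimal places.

d=0.7187

d^4_{2,-2}(β=2.8664) via Wigner's sum:
Half-angle: c=0.137163, s=0.990549. N=√(720·2·2·720)=1440.000000
The bounds max(0,m−m')=0 and min(l+m,l−m')=2 give 3 terms
  k=0: (−1)^4·1440.0000/(96)·0.1372^4·0.9905^4 = +0.005111
  k=1: (−1)^5·1440.0000/(120)·0.1372^2·0.9905^6 = -0.213259
  k=2: (−1)^6·1440.0000/(1440)·0.1372^0·0.9905^8 = +0.926843
d^4_{2,-2}(2.8664) = +0.005111 -0.213259 +0.926843 = +0.718695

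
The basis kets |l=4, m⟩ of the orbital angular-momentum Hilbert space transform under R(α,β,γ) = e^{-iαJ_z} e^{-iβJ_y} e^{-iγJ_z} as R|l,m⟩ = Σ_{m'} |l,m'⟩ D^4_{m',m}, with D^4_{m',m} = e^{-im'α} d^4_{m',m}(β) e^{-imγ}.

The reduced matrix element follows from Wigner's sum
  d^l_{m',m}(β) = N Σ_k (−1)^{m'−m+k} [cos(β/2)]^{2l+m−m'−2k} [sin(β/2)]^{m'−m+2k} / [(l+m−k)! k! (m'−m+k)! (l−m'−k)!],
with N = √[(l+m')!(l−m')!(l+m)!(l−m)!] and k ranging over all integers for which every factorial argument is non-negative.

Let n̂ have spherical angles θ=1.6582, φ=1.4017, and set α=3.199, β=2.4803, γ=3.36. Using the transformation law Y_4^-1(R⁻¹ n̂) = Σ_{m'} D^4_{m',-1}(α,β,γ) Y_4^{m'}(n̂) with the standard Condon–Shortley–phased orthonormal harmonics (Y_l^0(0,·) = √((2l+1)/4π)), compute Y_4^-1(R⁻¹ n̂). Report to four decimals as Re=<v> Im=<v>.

Need the full column D^4_{m',-1} for m'=−4..4 at α=3.199, β=2.4803, γ=3.36.
cos(β/2)=0.324654, sin(β/2)=0.945833
d^4_{-4,-1}: single k=3 term ⇒ +0.022837;  D = -0.020583-0.009893i
d^4_{-3,-1}: k∈[2..3] ⇒ +0.008314 -0.117615 = -0.109300;  D = -0.101067-0.041618i
d^4_{-2,-1}: k∈[1..3] ⇒ +0.001525 -0.064737 +0.366312 = +0.303099;  D = -0.286427-0.099141i
d^4_{-1,-1}: k∈[0..3] ⇒ +0.000123 -0.015713 +0.266725 -0.754620 = -0.503485;  D = -0.484455-0.137114i
d^4_{0,-1}: k∈[0..3] ⇒ -0.001608 +0.081887 -0.695027 +0.983188 = +0.368440;  D = -0.359687-0.079832i
d^4_{1,-1}: k∈[0..3] ⇒ +0.010475 -0.266725 +1.131931 -0.640493 = +0.235187;  D = +0.232146+0.037702i
d^4_{2,-1}: k∈[0..2] ⇒ -0.043158 +0.549467 -0.932734 = -0.426425;  D = +0.424139+0.044096i
d^4_{3,-1}: k∈[0..1] ⇒ +0.117615 -0.598961 = -0.481347;  D = -0.480833-0.022223i
d^4_{4,-1}: single k=0 term ⇒ -0.193834;  D = +0.193822-0.002175i
Y_4^{m'}(θ=1.6582,φ=1.4017) and Σ D·Y over m':
  (-0.0206-0.0099i)·(+0.3399+0.2728i)  (-0.1011-0.0416i)·(+0.0525-0.0944i)  (-0.2864-0.0991i)·(+0.2965+0.1043i)  (-0.4845-0.1371i)·(+0.0204-0.1195i)  (-0.3597-0.0798i)·(+0.2934+0.0000i)  (+0.2321+0.0377i)·(-0.0204-0.1195i)  (+0.4241+0.0441i)·(+0.2965-0.1043i)  (-0.4808-0.0222i)·(-0.0525-0.0944i)  (+0.1938-0.0022i)·(+0.3399-0.2728i)
Y_4^-1(R⁻¹ n̂) = -0.001381-0.095920i

Re=-0.0014 Im=-0.0959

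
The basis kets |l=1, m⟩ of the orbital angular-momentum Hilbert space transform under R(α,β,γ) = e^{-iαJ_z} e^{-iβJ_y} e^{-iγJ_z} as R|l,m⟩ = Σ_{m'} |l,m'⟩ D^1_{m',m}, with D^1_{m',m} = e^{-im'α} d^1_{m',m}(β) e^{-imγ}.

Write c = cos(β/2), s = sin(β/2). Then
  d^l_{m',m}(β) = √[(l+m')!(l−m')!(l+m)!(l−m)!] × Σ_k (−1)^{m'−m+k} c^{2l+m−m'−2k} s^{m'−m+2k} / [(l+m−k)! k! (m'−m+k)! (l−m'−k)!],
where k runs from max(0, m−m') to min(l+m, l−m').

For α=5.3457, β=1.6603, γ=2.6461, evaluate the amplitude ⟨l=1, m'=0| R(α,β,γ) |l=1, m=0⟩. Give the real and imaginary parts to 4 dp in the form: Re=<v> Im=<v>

First d^1_{0,0}(β=1.6603), then the phase factors e^{-i(0)α} and e^{-i(0)γ}:
c=cos(1.6603/2)=0.674765, s=sin(1.6603/2)=0.738033; N=√[1·1·1·1]=1.000000
The bounds max(0,m−m')=0 and min(l+m,l−m')=1 give 2 terms
  k=0: (−1)^0·1.0000/(1)·0.6748^2·0.7380^0 = +0.455308
  k=1: (−1)^1·1.0000/(1)·0.6748^0·0.7380^2 = -0.544692
d^1_{0,0}(1.6603) = +0.455308 -0.544692 = -0.089384
Phases: e^{-i·(0)·5.3457}=+1.000000+0.000000i, e^{-i·(0)·2.6461}=+1.000000+0.000000i ⇒ D=-0.089384+0.000000i

Re=-0.0894 Im=0.0000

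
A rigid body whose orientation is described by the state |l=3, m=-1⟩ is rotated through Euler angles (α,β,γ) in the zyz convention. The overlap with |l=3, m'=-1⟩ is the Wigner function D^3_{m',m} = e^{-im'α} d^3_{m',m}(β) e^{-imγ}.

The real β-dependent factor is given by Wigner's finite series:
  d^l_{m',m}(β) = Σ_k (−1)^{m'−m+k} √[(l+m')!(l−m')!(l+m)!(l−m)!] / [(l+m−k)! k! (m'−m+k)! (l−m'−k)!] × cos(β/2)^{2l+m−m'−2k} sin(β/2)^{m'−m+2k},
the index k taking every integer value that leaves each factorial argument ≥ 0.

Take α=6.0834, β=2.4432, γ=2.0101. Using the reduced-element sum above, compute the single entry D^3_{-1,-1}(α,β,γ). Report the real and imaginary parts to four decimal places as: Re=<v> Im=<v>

First d^3_{-1,-1}(β=2.4432), then the phase factors e^{-i(-1)α} and e^{-i(-1)γ}:
Half-angle: c=0.342143, s=0.939648. N=√(2·24·2·24)=48.000000
Admissible k: 0..2 (factorial args all ≥0)
  k=0: (−1)^0·48.0000/(48)·0.3421^6·0.9396^0 = +0.001604
  k=1: (−1)^1·48.0000/(6)·0.3421^4·0.9396^2 = -0.096794
  k=2: (−1)^2·48.0000/(8)·0.3421^2·0.9396^4 = +0.547554
d^3_{-1,-1}(2.4432) = +0.001604 -0.096794 +0.547554 = +0.452364
Phases: e^{-i·(-1)·6.0834}=+0.980109-0.198459i, e^{-i·(-1)·2.0101}=-0.425309+0.905048i ⇒ D=-0.107316+0.439450i

Re=-0.1073 Im=0.4394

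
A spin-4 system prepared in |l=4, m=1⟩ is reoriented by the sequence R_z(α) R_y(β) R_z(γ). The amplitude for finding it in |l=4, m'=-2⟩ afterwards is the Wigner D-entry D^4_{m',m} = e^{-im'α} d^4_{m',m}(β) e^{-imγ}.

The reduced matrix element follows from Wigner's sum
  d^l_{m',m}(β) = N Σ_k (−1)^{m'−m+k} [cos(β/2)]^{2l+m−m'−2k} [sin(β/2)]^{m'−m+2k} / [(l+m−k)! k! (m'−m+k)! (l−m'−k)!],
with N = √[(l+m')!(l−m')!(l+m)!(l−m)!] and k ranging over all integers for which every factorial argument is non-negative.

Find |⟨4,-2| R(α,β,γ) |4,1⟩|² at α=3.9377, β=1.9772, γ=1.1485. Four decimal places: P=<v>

Split into d^4_{-2,1}(β=1.9772) × two z-phases.
With c≡cos(β/2)=0.549860 and s≡sin(β/2)=0.835257, N=[2·720·120·6]^{1/2}=1018.233765
The bounds max(0,m−m')=3 and min(l+m,l−m')=5 give 3 terms
  k=3: (−1)^0·1018.2338/(72)·0.5499^5·0.8353^3 = +0.414224
  k=4: (−1)^1·1018.2338/(48)·0.5499^3·0.8353^5 = -1.433714
  k=5: (−1)^2·1018.2338/(240)·0.5499^1·0.8353^7 = +0.661651
d^4_{-2,1}(1.9772) = +0.414224 -1.433714 +0.661651 = -0.357840
|D^4_{-2,1}|² = |d^4_{-2,1}(β)|² = (-0.357840)² = 0.128049 (the z-rotation phases have unit modulus)

P=0.1280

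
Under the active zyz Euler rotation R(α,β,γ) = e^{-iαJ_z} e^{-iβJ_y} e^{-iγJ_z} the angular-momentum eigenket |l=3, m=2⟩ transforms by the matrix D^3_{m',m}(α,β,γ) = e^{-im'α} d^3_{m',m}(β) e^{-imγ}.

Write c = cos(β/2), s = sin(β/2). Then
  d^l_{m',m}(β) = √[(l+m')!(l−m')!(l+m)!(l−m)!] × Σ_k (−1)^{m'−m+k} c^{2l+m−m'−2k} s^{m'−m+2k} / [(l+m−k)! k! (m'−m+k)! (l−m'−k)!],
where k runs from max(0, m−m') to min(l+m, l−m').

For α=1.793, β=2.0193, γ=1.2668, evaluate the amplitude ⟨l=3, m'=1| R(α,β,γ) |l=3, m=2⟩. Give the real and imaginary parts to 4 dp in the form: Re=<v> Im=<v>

Split into d^3_{1,2}(β=2.0193) × two z-phases.
c=cos(2.0193/2)=0.532157, s=sin(2.0193/2)=0.846646; N=√[24·2·120·1]=75.894664
k: max(0,(2)−(1))=1 … min(3+(2),3−(1))=2
  k=1: (−1)^0·75.8947/(24)·0.5322^5·0.8466^1 = +0.114262
  k=2: (−1)^1·75.8947/(12)·0.5322^3·0.8466^3 = -0.578435
d^3_{1,2}(2.0193) = +0.114262 -0.578435 = -0.464173
D = (-0.220380-0.975414i)·(-0.464173)·(-0.820796-0.571221i) = +0.174664-0.430057i

Re=0.1747 Im=-0.4301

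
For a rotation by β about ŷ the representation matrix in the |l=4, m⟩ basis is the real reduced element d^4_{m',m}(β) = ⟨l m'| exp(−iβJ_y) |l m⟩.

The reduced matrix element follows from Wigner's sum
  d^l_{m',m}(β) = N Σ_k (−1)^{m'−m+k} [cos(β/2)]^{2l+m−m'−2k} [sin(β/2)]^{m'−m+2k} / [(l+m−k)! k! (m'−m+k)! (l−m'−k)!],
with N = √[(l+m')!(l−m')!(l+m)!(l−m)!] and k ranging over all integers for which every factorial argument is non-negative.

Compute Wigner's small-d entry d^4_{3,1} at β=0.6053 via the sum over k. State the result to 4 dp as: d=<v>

d^4_{3,1}(β=0.6053) via Wigner's sum:
c=cos(0.6053/2)=0.954550, s=sin(0.6053/2)=0.298051; N=√[5040·1·120·6]=1904.940944
k∈{0,1} keeps every argument non-negative
  k=0: (−1)^2·1904.9409/(240)·0.9546^6·0.2981^2 = +0.533388
  k=1: (−1)^3·1904.9409/(144)·0.9546^4·0.2981^4 = -0.086671
d^4_{3,1}(0.6053) = +0.533388 -0.086671 = +0.446716

d=0.4467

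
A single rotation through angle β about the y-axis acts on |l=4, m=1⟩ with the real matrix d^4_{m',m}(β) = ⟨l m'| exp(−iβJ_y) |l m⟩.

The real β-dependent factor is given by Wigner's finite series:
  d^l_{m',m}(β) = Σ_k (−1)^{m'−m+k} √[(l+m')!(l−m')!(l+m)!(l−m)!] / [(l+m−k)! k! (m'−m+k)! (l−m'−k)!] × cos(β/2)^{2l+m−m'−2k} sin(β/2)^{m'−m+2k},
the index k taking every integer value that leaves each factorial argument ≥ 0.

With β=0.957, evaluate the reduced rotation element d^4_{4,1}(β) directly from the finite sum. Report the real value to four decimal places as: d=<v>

d=-0.4027

d^4_{4,1}(β=0.957) via Wigner's sum:
Half-angle: c=0.887687, s=0.460448. N=√(40320·1·120·6)=5387.986637
k∈{0} keeps every argument non-negative
  k=0: (−1)^3·5387.9866/(720)·0.8877^5·0.4604^3 = -0.402656
d^4_{4,1}(0.957) = -0.402656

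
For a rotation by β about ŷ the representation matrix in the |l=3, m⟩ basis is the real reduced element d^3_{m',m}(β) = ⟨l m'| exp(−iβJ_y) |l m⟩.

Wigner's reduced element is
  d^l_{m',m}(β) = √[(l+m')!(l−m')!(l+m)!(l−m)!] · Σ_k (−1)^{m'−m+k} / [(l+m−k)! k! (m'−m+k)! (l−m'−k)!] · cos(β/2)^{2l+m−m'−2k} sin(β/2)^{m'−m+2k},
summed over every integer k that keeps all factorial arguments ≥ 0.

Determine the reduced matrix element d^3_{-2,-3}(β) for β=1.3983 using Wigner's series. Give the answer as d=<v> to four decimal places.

d=-0.4141

d^3_{-2,-3}(β=1.3983) via Wigner's sum:
Half-angle: c=0.765389, s=0.643567. N=√(1·120·1·720)=293.938769
k: max(0,(-3)−(-2))=0 … min(3+(-3),3−(-2))=0
  k=0: (−1)^1·293.9388/(120)·0.7654^5·0.6436^1 = -0.414078
d^3_{-2,-3}(1.3983) = -0.414078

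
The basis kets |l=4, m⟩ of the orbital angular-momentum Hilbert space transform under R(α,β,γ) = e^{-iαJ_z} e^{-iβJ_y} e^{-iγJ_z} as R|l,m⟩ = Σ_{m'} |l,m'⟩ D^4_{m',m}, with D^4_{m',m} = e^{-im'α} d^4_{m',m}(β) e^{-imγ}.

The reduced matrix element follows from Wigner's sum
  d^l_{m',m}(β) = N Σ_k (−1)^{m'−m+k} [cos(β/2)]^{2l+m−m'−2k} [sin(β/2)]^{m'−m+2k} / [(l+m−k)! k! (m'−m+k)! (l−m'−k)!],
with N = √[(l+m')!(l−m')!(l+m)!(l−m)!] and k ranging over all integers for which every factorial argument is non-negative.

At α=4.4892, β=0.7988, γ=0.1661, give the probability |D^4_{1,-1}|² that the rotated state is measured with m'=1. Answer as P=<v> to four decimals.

P=0.2246

D^4_{1,-1}(4.4892,0.7988,0.1661) = e^{-i·1·4.4892}·d^4_{1,-1}(0.7988)·e^{-i·-1·0.1661}. Compute d first:
With c≡cos(β/2)=0.921294 and s≡sin(β/2)=0.388866, N=[120·6·6·120]^{1/2}=720.000000
k: max(0,(-1)−(1))=0 … min(4+(-1),4−(1))=3
  k=0: (−1)^2·720.0000/(72)·0.9213^6·0.3889^2 = +0.924677
  k=1: (−1)^3·720.0000/(24)·0.9213^4·0.3889^4 = -0.494212
  k=2: (−1)^4·720.0000/(48)·0.9213^2·0.3889^6 = +0.044024
  k=3: (−1)^5·720.0000/(720)·0.9213^0·0.3889^8 = -0.000523
d^4_{1,-1}(0.7988) = +0.924677 -0.494212 +0.044024 -0.000523 = +0.473965
|D^4_{1,-1}|² = |d^4_{1,-1}(β)|² = (+0.473965)² = 0.224643 (the z-rotation phases have unit modulus)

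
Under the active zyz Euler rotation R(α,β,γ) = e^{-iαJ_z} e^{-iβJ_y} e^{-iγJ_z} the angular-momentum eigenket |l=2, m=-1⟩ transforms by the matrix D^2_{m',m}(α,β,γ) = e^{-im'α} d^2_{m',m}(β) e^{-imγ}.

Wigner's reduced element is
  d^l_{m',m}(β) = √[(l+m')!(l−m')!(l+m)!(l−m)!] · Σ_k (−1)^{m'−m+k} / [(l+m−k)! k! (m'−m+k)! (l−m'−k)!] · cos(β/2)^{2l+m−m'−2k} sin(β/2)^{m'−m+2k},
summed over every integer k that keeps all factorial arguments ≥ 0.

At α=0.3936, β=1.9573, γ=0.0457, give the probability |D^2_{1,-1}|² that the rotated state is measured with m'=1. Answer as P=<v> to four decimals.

P=0.0287

Split into d^2_{1,-1}(β=1.9573) × two z-phases.
Half-angle: c=0.558143, s=0.829745. N=√(6·1·1·6)=6.000000
The bounds max(0,m−m')=0 and min(l+m,l−m')=1 give 2 terms
  k=0: (−1)^2·6.0000/(2)·0.5581^2·0.8297^2 = +0.643430
  k=1: (−1)^3·6.0000/(6)·0.5581^0·0.8297^4 = -0.473999
d^2_{1,-1}(1.9573) = +0.643430 -0.473999 = +0.169431
|D^2_{1,-1}|² = |d^2_{1,-1}(β)|² = (+0.169431)² = 0.028707 (the z-rotation phases have unit modulus)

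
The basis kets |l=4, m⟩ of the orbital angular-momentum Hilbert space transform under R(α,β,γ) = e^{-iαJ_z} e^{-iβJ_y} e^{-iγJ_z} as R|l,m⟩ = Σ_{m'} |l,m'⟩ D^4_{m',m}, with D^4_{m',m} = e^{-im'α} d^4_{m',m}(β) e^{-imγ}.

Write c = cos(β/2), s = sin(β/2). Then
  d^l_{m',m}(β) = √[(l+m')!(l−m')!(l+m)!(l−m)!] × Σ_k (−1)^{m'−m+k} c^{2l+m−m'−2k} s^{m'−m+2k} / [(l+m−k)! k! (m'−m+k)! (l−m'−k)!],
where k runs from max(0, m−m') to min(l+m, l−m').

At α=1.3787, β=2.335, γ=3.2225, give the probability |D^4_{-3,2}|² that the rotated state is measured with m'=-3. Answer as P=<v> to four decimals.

P=0.1377

Split into d^4_{-3,2}(β=2.335) × two z-phases.
Half-angle: c=0.392452, s=0.919772. N=√(1·5040·720·2)=2693.993318
Admissible k: 5..6 (factorial args all ≥0)
  k=5: (−1)^0·2693.9933/(240)·0.3925^3·0.9198^5 = +0.446630
  k=6: (−1)^1·2693.9933/(720)·0.3925^1·0.9198^7 = -0.817736
d^4_{-3,2}(2.335) = +0.446630 -0.817736 = -0.371107
|D^4_{-3,2}|² = |d^4_{-3,2}(β)|² = (-0.371107)² = 0.137720 (the z-rotation phases have unit modulus)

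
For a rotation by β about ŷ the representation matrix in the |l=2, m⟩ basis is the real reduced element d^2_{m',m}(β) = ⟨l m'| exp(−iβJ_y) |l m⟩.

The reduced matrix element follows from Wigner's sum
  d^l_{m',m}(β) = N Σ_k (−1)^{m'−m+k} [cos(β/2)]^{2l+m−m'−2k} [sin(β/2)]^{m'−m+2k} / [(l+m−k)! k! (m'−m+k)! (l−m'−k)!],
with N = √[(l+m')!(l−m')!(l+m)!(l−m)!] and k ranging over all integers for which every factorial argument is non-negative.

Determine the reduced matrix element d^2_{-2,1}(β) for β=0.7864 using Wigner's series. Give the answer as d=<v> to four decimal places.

d=0.1039

d^2_{-2,1}(β=0.7864) via Wigner's sum:
With c≡cos(β/2)=0.923688 and s≡sin(β/2)=0.383146, N=[1·24·6·1]^{1/2}=12.000000
The bounds max(0,m−m')=3 and min(l+m,l−m')=3 give 1 term
  k=3: (−1)^0·12.0000/(6)·0.9237^1·0.3831^3 = +0.103908
d^2_{-2,1}(0.7864) = +0.103908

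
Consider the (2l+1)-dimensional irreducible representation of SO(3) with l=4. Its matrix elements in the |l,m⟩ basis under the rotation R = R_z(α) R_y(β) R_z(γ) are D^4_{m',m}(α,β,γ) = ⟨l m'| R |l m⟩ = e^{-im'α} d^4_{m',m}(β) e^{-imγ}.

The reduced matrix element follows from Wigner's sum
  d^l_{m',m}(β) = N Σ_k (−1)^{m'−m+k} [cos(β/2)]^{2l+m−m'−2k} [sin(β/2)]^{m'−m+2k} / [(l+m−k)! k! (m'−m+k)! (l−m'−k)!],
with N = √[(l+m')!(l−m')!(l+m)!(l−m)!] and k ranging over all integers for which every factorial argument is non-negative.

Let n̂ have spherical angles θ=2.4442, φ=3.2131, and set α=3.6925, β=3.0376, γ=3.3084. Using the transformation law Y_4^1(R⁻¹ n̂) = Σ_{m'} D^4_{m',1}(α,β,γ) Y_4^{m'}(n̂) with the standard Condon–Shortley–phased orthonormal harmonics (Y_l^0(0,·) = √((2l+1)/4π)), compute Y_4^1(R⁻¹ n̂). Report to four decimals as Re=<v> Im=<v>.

Need the full column D^4_{m',1} for m'=−4..4 at α=3.6925, β=3.0376, γ=3.3084.
cos(β/2)=0.051973, sin(β/2)=0.998648
d^4_{-4,1}: single k=5 term ⇒ +0.001043;  D = +0.000469-0.000932i
d^4_{-3,1}: k∈[4..5] ⇒ +0.000096 -0.021267 = -0.021171;  D = -0.001795-0.021094i
d^4_{-2,1}: k∈[3..5] ⇒ +0.000005 -0.002958 +0.218425 = +0.215472;  D = -0.127950-0.173370i
d^4_{-1,1}: k∈[2..5] ⇒ +0.000000 -0.000218 +0.040190 -0.989239 = -0.949266;  D = -0.880099-0.355714i
d^4_{0,1}: k∈[1..4] ⇒ +0.000000 -0.000010 +0.003742 -0.230240 = -0.226508;  D = +0.223364-0.037608i
d^4_{1,1}: k∈[0..3] ⇒ +0.000000 -0.000000 +0.000218 -0.026794 = -0.026576;  D = -0.020020+0.017478i
d^4_{2,1}: k∈[0..2] ⇒ -0.000000 +0.000008 -0.001972 = -0.001964;  D = +0.000584-0.001875i
d^4_{3,1}: k∈[0..1] ⇒ +0.000000 -0.000096 = -0.000096;  D = +0.000024+0.000093i
d^4_{4,1}: single k=0 term ⇒ -0.000003;  D = -0.000002-0.000002i
Y_4^{m'}(θ=2.4442,φ=3.2131) and Σ D·Y over m':
  (+0.0005-0.0009i)·(+0.0722-0.0212i)  (-0.0018-0.0211i)·(+0.2483-0.0541i)  (-0.1279-0.1734i)·(+0.4251-0.0612i)  (-0.8801-0.3557i)·(+0.2585-0.0185i)  (+0.2234-0.0376i)·(-0.2691+0.0000i)  (-0.0200+0.0175i)·(-0.2585-0.0185i)  (+0.0006-0.0019i)·(+0.4251+0.0612i)  (+0.0000+0.0001i)·(-0.2483-0.0541i)  (-0.0000-0.0000i)·(+0.0722+0.0212i)
Y_4^1(R⁻¹ n̂) = -0.354929-0.141558i

Re=-0.3549 Im=-0.1416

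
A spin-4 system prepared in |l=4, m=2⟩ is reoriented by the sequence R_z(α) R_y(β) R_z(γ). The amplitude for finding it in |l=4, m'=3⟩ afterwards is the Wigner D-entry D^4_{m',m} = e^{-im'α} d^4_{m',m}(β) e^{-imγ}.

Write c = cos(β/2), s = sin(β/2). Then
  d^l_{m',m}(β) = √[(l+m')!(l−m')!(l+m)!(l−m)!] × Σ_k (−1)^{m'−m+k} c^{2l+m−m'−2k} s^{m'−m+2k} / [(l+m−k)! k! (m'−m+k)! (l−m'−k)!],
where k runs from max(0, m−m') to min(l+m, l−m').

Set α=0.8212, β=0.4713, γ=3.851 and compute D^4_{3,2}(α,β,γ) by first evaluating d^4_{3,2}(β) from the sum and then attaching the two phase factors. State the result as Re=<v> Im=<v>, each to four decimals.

Split into d^4_{3,2}(β=0.4713) × two z-phases.
With c≡cos(β/2)=0.972363 and s≡sin(β/2)=0.233475, N=[5040·1·720·2]^{1/2}=2693.993318
k: max(0,(2)−(3))=0 … min(4+(2),4−(3))=1
  k=0: (−1)^1·2693.9933/(720)·0.9724^7·0.2335^1 = -0.717964
  k=1: (−1)^2·2693.9933/(240)·0.9724^5·0.2335^3 = +0.124179
d^4_{3,2}(0.4713) = -0.717964 +0.124179 = -0.593785
Phases: e^{-i·(3)·0.8212}=-0.778833-0.627231i, e^{-i·(2)·3.851}=+0.151397-0.988473i ⇒ D=+0.438162-0.400743i

Re=0.4382 Im=-0.4007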